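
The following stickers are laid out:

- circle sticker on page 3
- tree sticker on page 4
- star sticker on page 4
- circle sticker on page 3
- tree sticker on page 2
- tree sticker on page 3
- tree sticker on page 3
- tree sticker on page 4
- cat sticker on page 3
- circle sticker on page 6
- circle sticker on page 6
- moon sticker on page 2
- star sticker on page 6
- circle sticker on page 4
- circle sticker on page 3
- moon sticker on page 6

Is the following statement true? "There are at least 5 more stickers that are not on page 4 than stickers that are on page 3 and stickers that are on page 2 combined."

There are 12 stickers that are not on page 4.
stickers on page 3: 6; stickers on page 2: 2; combined: 6 + 2 = 8.
The claim requires 12 − 8 = 4 ≥ 5, which does not hold.

False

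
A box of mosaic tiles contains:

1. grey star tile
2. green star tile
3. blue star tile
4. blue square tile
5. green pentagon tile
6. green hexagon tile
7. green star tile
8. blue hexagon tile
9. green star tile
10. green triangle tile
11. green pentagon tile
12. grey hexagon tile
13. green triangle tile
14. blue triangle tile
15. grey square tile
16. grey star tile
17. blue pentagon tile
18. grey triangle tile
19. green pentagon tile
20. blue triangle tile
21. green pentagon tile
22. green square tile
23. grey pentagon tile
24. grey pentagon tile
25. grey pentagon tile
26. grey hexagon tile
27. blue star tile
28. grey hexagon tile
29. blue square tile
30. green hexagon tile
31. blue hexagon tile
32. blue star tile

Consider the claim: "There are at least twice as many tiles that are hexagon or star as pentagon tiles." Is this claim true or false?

There are 15 tiles that are hexagon or star.
There are 8 pentagon tiles.
The claim requires 15 ≥ 2 × 8 = 16, which does not hold.

False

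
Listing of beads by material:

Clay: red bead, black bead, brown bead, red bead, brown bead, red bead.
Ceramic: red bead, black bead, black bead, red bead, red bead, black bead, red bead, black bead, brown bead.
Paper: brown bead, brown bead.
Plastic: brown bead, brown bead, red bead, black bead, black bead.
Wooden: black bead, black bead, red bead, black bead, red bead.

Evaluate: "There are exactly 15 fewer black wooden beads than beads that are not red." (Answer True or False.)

False

black wooden beads: 3.
beads that are not red: 17.
The claim requires 17 − 3 (= 14) to equal 15, which does not hold.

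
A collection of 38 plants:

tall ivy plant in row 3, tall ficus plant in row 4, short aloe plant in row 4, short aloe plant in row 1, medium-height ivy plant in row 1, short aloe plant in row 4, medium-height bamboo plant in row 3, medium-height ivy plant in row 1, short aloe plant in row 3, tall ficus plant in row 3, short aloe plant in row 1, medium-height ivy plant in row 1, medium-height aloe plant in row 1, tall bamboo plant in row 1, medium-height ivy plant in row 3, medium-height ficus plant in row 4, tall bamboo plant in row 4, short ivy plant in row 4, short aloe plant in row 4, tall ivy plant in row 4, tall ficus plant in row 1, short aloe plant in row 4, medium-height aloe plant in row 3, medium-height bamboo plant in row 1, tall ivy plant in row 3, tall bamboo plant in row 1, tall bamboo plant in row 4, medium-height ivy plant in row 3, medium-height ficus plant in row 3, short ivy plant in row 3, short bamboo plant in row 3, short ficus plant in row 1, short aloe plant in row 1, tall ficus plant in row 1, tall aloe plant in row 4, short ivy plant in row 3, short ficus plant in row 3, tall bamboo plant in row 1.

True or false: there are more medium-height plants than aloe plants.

False

There are 11 medium-height plants.
There are 11 aloe plants.
The claim requires 11 > 11, which does not hold.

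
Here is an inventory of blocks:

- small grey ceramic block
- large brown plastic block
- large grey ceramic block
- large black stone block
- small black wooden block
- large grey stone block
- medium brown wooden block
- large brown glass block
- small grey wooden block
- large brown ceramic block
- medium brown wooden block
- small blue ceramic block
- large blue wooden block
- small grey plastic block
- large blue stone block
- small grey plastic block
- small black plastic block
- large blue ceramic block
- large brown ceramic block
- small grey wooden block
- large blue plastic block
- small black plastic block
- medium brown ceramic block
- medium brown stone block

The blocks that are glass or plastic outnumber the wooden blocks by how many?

1

blocks that are glass or plastic: 7.
wooden blocks: 6.
7 − 6 = 1.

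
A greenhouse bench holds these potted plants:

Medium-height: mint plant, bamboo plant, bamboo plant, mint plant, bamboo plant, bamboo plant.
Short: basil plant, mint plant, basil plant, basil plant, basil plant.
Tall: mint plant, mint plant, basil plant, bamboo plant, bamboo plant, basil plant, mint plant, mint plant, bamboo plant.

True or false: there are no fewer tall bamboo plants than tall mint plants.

tall bamboo plants: 3.
tall mint plants: 4.
The claim requires 3 ≥ 4, which does not hold.

False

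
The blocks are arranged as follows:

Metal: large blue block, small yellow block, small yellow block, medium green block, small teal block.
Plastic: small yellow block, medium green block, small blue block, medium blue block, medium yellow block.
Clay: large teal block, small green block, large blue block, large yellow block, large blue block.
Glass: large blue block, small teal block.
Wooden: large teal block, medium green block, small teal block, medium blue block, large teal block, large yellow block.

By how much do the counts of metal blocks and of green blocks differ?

1

metal blocks: 5. green blocks: 4.
|5 − 4| = 5 − 4 = 1.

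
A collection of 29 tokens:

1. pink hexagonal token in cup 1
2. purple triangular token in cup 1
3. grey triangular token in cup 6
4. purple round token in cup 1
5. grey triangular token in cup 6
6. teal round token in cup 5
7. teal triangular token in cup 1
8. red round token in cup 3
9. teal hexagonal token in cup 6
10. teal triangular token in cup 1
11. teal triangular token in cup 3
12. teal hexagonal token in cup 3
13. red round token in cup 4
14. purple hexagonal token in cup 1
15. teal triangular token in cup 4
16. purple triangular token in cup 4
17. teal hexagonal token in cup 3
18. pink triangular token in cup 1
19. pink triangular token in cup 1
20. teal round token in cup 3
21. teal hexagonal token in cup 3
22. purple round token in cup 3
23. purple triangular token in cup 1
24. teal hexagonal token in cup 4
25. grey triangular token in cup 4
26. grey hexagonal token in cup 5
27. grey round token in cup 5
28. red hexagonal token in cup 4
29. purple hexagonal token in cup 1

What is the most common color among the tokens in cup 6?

grey

Counts by color (restricted to tokens in cup 6): grey 2, teal 1.
The maximum is 2, held uniquely by grey.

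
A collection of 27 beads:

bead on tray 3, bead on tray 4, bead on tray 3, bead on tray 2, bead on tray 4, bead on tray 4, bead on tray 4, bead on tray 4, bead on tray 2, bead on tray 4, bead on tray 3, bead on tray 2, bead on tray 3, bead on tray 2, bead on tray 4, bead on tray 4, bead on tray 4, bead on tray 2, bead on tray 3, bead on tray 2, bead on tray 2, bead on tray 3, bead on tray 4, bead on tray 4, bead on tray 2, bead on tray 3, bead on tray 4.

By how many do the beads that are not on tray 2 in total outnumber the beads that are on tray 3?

12

beads that are not on tray 2: 19.
beads on tray 3: 7.
19 − 7 = 12.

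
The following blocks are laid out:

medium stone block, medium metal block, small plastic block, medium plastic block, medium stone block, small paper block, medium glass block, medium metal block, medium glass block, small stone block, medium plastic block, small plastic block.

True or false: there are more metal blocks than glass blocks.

metal blocks: 2.
glass blocks: 2.
The claim requires 2 > 2, which does not hold.

False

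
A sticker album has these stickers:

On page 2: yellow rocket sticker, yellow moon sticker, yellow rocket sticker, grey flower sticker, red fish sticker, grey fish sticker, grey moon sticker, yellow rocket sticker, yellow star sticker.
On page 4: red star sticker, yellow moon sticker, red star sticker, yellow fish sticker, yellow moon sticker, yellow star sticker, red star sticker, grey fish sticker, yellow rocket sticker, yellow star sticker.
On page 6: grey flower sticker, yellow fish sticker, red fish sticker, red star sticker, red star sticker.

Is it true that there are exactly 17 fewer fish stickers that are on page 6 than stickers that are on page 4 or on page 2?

fish stickers on page 6: 2.
stickers on page 4 or on page 2: 19.
The claim requires 19 − 2 (= 17) to equal 17, which holds.

True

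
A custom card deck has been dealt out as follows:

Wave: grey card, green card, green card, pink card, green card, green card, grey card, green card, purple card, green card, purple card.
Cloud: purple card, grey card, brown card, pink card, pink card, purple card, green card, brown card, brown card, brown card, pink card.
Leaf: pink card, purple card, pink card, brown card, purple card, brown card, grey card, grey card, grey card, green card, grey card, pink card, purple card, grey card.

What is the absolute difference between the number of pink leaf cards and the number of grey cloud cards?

2

pink leaf cards: 3. grey cloud cards: 1.
|3 − 1| = 3 − 1 = 2.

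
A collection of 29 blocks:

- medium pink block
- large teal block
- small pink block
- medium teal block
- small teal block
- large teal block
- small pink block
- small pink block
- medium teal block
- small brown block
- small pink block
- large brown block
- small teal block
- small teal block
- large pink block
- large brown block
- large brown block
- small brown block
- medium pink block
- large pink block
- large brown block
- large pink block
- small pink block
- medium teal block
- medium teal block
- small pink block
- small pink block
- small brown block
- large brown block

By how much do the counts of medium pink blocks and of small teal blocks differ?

1

medium pink blocks: 2. small teal blocks: 3.
|2 − 3| = 3 − 2 = 1.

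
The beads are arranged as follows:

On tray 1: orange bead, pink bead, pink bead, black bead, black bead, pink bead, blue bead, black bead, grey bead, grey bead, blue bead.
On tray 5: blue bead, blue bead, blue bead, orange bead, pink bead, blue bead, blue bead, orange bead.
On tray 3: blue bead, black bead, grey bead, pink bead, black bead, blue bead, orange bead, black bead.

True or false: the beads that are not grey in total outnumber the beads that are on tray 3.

|beads that are not grey| = 24.
|beads on tray 3| = 8.
The claim requires 24 > 8, which holds.

True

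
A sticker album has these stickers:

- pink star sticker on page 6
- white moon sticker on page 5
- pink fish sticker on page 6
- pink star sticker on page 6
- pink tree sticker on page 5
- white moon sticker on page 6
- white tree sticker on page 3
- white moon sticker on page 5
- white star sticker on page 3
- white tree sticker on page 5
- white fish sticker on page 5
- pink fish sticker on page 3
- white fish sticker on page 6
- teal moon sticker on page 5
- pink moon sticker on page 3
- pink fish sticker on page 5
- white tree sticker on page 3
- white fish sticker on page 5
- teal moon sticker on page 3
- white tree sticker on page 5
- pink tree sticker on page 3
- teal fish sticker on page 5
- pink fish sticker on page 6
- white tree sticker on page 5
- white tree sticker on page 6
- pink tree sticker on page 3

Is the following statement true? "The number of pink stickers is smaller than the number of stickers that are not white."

True

pink stickers: 10.
stickers that are not white: 13.
The claim requires 10 < 13, which holds.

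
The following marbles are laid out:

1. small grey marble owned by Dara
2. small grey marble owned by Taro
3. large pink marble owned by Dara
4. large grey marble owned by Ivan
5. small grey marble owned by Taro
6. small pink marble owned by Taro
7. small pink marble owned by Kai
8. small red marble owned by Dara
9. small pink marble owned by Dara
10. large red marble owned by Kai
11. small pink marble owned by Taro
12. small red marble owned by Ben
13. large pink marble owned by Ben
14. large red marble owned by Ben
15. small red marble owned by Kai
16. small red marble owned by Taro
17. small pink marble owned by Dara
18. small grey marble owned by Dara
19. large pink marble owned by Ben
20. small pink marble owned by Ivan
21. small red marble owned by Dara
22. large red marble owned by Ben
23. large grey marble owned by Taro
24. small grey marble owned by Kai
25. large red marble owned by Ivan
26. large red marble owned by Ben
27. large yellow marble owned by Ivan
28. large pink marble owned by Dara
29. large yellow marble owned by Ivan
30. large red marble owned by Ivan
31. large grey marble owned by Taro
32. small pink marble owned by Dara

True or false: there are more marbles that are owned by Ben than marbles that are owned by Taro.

False

|marbles owned by Ben| = 6.
|marbles owned by Taro| = 7.
The claim requires 6 > 7, which does not hold.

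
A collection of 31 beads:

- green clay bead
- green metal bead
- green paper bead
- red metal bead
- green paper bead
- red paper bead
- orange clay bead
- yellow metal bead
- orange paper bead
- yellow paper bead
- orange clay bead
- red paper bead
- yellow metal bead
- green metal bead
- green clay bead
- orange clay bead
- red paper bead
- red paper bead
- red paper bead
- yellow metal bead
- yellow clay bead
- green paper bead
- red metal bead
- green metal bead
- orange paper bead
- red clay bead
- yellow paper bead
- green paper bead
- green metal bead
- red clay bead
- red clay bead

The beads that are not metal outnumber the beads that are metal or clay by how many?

4

beads that are not metal: 22.
beads that are metal or clay: 18.
22 − 18 = 4.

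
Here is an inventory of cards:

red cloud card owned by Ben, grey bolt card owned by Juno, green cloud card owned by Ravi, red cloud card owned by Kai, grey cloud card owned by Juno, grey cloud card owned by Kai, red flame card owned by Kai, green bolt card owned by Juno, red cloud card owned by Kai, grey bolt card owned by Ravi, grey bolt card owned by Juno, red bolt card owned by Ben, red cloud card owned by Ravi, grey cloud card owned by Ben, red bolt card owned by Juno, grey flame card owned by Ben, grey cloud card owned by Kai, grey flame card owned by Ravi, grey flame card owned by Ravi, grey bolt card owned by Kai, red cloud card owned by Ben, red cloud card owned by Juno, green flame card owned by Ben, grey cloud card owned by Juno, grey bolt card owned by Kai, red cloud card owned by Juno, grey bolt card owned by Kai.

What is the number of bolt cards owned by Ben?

1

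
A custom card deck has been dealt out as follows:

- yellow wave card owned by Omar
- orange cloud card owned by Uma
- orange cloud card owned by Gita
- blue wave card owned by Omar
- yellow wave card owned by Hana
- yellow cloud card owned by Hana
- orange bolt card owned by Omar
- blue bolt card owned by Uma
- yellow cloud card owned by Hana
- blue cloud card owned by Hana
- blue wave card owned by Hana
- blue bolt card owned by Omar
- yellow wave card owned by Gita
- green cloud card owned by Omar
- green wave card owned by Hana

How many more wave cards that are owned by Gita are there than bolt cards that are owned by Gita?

1

wave cards owned by Gita: 1.
bolt cards owned by Gita: 0.
1 − 0 = 1.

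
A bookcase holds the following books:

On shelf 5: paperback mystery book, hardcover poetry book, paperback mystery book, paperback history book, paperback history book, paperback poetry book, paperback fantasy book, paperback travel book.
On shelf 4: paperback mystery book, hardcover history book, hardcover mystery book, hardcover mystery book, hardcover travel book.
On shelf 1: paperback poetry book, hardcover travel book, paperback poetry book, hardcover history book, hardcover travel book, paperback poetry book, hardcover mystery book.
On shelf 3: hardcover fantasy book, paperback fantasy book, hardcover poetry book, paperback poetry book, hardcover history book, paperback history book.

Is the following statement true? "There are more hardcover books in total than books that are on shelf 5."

|hardcover books| = 12.
|books on shelf 5| = 8.
The claim requires 12 > 8, which holds.

True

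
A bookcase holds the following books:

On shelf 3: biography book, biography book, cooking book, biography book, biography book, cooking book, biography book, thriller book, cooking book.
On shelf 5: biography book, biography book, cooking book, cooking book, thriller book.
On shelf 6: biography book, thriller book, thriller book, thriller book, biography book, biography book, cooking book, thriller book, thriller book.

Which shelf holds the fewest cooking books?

Counts by shelf (restricted to cooking books): shelf 3→3, shelf 5→2, shelf 6→1.
The minimum is 1, held uniquely by shelf 6.

shelf 6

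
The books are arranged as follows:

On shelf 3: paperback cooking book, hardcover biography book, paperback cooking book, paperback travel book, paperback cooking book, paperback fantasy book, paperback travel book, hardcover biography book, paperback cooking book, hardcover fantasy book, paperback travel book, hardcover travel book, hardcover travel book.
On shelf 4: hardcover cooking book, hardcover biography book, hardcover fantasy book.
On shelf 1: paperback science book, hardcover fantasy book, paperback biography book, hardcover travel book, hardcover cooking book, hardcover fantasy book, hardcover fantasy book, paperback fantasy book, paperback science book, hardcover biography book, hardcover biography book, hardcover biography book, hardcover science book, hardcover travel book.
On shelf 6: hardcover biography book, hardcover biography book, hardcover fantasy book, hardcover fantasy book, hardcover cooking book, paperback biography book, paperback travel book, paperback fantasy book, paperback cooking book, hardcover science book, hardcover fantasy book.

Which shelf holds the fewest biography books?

shelf 4

Counts by shelf (restricted to biography books): shelf 1→4, shelf 6→3, shelf 3→2, shelf 4→1.
The minimum is 1, held uniquely by shelf 4.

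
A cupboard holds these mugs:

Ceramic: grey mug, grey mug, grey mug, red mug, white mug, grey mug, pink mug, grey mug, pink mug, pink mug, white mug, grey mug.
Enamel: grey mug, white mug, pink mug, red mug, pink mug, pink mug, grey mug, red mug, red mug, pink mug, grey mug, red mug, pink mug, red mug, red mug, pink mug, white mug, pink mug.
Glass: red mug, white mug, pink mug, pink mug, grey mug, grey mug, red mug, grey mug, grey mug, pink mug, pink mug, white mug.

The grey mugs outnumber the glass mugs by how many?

1

grey mugs: 13.
glass mugs: 12.
13 − 12 = 1.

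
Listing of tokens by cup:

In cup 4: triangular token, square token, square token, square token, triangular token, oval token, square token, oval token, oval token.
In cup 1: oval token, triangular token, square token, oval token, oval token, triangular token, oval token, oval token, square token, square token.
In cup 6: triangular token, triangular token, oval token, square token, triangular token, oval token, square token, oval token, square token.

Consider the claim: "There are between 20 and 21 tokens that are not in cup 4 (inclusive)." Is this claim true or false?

There are 19 tokens that are not in cup 4.
The claim requires 20 ≤ 19 ≤ 21, which does not hold.

False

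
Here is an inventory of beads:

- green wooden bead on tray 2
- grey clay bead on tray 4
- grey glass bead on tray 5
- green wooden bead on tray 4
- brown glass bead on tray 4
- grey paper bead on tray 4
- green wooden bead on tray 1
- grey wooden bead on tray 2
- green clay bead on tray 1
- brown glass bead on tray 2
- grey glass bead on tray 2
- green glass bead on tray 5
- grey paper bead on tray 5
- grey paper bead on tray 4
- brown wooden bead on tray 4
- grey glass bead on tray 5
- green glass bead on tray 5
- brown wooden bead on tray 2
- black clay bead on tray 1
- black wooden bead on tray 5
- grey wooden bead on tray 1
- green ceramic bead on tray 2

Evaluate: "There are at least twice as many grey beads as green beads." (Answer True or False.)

|grey beads| = 9.
|green beads| = 7.
The claim requires 9 ≥ 2 × 7 = 14, which does not hold.

False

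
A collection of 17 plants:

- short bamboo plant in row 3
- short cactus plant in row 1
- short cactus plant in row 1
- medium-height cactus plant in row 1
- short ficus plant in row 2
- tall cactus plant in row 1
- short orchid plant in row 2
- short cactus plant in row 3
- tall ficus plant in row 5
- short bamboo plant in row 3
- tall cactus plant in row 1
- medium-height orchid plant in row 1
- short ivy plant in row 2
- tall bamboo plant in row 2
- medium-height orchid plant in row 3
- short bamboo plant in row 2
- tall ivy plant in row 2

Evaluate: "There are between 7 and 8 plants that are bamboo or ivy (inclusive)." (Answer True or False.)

plants that are bamboo or ivy: 6.
The claim requires 7 ≤ 6 ≤ 8, which does not hold.

False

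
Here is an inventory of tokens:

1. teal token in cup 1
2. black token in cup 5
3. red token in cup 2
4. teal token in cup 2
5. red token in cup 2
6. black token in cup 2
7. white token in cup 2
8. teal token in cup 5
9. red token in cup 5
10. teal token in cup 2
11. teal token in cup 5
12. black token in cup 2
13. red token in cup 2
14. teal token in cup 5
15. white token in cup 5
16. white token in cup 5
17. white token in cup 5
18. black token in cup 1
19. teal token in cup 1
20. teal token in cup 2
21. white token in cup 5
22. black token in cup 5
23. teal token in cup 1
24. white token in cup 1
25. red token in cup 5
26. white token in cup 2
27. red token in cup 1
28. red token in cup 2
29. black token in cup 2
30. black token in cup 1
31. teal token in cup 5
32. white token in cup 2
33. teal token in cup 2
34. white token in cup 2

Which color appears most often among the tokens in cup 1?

teal

Counts by color (restricted to tokens in cup 1): teal 3, black 2, red 1, white 1.
The maximum is 3, held uniquely by teal.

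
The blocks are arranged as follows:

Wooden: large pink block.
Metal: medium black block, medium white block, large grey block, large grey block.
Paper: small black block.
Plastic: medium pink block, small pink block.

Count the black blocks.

2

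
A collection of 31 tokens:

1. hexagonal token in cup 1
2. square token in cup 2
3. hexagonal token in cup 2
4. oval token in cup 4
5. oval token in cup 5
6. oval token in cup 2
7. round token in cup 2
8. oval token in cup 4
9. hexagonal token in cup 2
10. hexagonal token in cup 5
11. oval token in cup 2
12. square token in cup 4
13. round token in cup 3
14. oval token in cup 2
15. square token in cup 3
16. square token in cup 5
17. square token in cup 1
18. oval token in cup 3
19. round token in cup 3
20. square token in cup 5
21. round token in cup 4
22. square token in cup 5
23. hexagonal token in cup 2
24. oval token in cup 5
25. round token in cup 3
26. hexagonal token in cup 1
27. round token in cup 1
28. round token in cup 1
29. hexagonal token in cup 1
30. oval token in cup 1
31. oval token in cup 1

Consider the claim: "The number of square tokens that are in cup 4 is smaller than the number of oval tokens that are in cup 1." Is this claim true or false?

There is 1 square token in cup 4.
There are 2 oval tokens in cup 1.
The claim requires 1 < 2, which holds.

True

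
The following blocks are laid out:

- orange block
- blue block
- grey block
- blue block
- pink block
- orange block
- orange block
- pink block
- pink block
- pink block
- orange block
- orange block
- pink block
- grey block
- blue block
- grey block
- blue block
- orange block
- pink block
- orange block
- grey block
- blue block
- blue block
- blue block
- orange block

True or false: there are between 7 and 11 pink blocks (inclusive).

False

|pink blocks| = 6.
The claim requires 7 ≤ 6 ≤ 11, which does not hold.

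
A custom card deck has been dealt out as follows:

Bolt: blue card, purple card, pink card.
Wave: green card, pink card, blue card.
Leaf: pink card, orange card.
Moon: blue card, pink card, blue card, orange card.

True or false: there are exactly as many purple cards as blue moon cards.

False

|purple cards| = 1.
|blue moon cards| = 2.
The claim requires 1 = 2, which does not hold.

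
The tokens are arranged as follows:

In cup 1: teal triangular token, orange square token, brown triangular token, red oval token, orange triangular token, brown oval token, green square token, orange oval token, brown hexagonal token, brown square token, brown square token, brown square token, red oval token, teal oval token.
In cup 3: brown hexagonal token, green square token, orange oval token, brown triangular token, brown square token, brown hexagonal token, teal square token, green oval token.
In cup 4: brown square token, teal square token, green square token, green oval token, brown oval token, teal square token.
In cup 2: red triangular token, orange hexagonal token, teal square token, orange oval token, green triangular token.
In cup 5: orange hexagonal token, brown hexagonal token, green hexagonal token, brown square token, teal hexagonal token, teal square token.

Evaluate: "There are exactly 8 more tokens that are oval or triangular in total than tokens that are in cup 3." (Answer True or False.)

|tokens that are oval or triangular| = 16.
|tokens in cup 3| = 8.
The claim requires 16 − 8 (= 8) to equal 8, which holds.

True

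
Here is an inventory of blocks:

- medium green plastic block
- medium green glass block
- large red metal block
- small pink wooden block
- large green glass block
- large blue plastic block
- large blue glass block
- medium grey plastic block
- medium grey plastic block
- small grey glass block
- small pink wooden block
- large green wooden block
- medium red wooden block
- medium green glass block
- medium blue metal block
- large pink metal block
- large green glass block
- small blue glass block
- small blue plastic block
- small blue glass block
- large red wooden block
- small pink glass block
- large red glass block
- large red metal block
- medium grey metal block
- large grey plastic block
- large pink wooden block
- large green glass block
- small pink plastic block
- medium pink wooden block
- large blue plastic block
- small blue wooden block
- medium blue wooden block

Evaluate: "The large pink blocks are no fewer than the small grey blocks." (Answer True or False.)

True

|large pink blocks| = 2.
|small grey blocks| = 1.
The claim requires 2 ≥ 1, which holds.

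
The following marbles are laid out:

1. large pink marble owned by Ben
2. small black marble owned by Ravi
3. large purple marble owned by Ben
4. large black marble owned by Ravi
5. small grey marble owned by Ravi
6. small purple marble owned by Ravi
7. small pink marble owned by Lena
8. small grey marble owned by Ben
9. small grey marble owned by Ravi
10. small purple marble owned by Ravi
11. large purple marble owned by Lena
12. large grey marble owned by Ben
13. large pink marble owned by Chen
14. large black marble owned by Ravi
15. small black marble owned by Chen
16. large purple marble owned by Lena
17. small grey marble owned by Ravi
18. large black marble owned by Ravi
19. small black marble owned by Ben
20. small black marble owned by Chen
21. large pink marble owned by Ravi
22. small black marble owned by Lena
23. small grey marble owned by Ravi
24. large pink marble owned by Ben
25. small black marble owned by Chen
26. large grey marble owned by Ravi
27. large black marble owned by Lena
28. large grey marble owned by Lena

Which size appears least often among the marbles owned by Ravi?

Counts by size (restricted to marbles owned by Ravi): small 7, large 5.
The minimum is 5, held uniquely by large.

large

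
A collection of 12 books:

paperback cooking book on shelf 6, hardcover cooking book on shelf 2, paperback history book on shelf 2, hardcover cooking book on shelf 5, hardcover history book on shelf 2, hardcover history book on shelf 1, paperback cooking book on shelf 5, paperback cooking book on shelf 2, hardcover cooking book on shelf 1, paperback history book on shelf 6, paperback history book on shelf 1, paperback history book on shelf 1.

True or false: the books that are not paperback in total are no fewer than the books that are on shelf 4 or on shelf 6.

True

|books that are not paperback| = 5.
|books on shelf 4 or on shelf 6| = 2.
The claim requires 5 ≥ 2, which holds.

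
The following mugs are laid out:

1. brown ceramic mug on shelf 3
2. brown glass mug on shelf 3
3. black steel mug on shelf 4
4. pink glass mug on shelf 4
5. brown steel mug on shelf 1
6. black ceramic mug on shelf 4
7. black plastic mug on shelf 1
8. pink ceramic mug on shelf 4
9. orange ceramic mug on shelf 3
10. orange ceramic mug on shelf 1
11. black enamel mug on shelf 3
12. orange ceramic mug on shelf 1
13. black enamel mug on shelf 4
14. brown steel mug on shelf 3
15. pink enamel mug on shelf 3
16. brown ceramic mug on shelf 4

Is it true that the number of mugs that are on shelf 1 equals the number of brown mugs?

|mugs on shelf 1| = 4.
|brown mugs| = 5.
The claim requires 4 = 5, which does not hold.

False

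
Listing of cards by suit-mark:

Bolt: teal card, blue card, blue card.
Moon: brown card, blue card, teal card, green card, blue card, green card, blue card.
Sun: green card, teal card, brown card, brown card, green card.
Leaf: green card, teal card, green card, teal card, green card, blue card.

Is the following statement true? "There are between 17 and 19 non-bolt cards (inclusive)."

True

There are 18 non-bolt cards.
The claim requires 17 ≤ 18 ≤ 19, which holds.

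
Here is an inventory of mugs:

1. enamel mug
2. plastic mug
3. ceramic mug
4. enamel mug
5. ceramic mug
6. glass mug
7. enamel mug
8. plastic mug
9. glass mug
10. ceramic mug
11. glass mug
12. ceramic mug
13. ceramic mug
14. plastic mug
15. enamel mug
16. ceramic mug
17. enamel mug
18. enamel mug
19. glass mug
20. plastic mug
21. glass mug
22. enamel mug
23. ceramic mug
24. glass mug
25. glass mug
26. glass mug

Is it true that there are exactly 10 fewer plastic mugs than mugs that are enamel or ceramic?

True

plastic mugs: 4.
mugs that are enamel or ceramic: 14.
The claim requires 14 − 4 (= 10) to equal 10, which holds.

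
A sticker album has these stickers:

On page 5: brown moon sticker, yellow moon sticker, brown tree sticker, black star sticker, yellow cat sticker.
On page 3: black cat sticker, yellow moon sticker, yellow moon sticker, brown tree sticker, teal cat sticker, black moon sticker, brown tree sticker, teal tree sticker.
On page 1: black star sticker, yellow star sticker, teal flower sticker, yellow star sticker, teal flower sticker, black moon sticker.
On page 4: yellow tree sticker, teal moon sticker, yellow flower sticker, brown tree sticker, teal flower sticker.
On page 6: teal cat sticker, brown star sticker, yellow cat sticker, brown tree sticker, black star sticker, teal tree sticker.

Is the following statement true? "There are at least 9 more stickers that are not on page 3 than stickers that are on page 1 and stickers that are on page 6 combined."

There are 22 stickers that are not on page 3.
stickers on page 1: 6; stickers on page 6: 6; combined: 6 + 6 = 12.
The claim requires 22 − 12 = 10 ≥ 9, which holds.

True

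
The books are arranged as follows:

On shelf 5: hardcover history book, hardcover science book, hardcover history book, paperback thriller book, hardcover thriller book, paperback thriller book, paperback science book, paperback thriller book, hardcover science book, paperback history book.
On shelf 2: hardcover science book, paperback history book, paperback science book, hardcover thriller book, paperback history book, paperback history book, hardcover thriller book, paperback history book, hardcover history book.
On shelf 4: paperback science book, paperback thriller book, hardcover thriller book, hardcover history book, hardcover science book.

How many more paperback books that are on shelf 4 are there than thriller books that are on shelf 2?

paperback books on shelf 4: 2.
thriller books on shelf 2: 2.
2 − 2 = 0.

0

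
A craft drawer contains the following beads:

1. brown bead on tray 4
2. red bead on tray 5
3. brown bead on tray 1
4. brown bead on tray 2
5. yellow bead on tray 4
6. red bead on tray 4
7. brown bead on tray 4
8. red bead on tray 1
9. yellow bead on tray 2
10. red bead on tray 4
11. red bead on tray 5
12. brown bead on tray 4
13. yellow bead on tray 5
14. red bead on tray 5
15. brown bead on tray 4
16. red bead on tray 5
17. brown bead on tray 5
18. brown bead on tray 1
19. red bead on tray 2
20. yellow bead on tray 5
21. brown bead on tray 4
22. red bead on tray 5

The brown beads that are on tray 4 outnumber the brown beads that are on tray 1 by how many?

brown beads on tray 4: 5.
brown beads on tray 1: 2.
5 − 2 = 3.

3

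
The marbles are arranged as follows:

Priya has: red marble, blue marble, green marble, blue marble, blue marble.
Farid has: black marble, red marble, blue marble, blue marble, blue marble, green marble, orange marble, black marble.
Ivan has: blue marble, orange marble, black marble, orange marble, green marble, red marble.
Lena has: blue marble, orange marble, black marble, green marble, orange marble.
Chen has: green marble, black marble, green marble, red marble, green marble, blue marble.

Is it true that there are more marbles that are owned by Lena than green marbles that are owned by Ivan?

True

Count of marbles owned by Lena: 5.
Count of green marbles owned by Ivan: 1.
The claim requires 5 > 1, which holds.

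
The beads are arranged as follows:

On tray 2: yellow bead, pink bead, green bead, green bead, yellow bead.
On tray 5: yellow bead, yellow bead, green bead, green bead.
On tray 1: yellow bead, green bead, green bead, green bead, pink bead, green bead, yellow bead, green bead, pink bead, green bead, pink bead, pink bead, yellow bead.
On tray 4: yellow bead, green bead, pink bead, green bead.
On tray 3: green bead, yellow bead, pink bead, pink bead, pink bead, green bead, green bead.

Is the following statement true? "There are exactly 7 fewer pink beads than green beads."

False

There are 9 pink beads.
There are 15 green beads.
The claim requires 15 − 9 (= 6) to equal 7, which does not hold.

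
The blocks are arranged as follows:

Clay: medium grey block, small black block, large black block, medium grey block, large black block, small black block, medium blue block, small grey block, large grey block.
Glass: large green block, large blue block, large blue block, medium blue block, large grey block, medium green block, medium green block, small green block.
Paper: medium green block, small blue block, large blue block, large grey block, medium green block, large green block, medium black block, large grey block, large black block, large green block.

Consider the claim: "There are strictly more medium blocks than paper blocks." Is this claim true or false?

False

medium blocks: 9.
paper blocks: 10.
The claim requires 9 > 10, which does not hold.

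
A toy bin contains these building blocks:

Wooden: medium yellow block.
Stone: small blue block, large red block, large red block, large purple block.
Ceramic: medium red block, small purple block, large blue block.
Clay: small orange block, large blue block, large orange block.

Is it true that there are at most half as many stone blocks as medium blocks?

stone blocks: 4.
medium blocks: 2.
The claim requires 2 × 4 = 8 ≤ 2, which does not hold.

False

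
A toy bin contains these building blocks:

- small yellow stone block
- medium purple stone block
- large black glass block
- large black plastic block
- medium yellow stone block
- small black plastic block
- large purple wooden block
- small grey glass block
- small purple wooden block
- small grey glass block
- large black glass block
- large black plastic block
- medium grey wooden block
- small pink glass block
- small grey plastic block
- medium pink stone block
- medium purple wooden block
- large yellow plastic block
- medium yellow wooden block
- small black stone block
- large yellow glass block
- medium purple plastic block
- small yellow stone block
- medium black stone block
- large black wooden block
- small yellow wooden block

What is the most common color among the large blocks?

black

Counts by color (restricted to large blocks): black 5, yellow 2, purple 1.
The maximum is 5, held uniquely by black.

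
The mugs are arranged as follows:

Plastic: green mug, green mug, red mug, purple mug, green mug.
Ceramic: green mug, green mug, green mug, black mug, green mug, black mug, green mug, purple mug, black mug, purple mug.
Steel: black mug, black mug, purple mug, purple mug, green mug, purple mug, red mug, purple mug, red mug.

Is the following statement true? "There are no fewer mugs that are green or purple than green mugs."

|mugs that are green or purple| = 16.
|green mugs| = 9.
The claim requires 16 ≥ 9, which holds.

True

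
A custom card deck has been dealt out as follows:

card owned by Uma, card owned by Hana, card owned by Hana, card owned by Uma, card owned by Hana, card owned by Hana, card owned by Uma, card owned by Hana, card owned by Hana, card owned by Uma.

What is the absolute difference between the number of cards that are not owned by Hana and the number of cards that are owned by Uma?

cards that are not owned by Hana: 4. cards owned by Uma: 4.
|4 − 4| = 4 − 4 = 0.

0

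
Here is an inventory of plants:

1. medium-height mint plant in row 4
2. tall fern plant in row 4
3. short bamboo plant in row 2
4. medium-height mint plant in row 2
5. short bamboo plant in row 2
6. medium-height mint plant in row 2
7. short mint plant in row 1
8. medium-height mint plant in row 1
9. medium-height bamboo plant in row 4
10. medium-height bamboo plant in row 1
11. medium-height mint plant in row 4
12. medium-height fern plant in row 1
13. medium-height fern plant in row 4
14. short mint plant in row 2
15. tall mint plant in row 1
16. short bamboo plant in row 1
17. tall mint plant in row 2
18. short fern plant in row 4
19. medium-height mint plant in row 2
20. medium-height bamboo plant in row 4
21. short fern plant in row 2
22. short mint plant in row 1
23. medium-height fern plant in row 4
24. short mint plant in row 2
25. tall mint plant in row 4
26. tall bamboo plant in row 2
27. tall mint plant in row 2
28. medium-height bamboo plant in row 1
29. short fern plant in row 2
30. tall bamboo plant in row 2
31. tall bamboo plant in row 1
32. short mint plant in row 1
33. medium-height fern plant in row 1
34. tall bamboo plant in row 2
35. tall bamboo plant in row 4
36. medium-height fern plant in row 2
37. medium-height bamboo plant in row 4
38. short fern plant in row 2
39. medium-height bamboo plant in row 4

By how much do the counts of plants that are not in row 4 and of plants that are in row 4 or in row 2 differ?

plants that are not in row 4: 27. plants in row 4 or in row 2: 28.
|27 − 28| = 28 − 27 = 1.

1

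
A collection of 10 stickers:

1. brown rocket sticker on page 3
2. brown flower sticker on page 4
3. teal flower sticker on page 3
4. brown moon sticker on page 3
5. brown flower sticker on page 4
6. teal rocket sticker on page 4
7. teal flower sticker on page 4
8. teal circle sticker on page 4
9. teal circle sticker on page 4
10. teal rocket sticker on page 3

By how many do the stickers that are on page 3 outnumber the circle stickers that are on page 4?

2

stickers on page 3: 4.
circle stickers on page 4: 2.
4 − 2 = 2.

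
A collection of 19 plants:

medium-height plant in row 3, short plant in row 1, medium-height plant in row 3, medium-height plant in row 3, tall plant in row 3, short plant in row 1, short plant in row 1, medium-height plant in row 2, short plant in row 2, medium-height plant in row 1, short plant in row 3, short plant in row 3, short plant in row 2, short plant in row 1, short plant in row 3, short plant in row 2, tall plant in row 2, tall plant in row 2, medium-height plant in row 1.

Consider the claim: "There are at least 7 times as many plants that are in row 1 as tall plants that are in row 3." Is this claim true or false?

False

There are 6 plants in row 1.
There is 1 tall plant in row 3.
The claim requires 6 ≥ 7 × 1 = 7, which does not hold.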